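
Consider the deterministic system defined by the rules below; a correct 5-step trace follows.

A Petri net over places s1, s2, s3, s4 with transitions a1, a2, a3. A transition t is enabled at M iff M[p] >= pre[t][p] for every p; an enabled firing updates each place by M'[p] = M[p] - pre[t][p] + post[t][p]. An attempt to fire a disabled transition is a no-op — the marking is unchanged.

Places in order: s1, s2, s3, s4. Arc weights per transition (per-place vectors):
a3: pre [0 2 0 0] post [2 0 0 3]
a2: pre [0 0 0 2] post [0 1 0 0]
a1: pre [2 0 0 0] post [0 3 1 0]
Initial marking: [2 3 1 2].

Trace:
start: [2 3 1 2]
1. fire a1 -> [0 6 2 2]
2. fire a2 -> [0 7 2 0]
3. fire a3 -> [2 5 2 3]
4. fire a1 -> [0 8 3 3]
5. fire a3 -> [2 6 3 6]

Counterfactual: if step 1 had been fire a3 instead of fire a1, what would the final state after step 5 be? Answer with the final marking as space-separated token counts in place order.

(re-executing from step 1 with the substitution; state before step 1: [2 3 1 2])
1. fire a3 -> [4 1 1 5]
2. fire a2 -> [4 2 1 3]
3. fire a3 -> [6 0 1 6]
4. fire a1 -> [4 3 2 6]
5. fire a3 -> [6 1 2 9]

6 1 2 9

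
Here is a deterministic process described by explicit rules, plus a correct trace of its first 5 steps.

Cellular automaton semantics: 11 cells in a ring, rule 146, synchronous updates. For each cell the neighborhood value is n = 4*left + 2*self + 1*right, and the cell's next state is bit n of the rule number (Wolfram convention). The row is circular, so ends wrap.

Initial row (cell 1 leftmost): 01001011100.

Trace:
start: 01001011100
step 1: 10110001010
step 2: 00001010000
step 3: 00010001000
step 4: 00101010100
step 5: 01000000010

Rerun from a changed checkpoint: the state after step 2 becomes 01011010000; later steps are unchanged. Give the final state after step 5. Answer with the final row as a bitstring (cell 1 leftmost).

state after step 2 := 01011010000
step 3: 10000001000
step 4: 01000010101
step 5: 00100100000

00100100000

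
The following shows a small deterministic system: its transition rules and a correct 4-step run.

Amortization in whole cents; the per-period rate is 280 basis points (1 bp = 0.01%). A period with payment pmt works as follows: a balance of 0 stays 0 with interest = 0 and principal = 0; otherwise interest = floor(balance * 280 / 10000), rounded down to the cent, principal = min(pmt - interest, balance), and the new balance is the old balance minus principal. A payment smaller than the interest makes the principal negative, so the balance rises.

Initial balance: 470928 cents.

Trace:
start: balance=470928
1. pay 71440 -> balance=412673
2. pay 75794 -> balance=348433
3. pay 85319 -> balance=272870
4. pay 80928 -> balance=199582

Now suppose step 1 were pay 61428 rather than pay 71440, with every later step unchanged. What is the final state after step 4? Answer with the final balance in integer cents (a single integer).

210459

(re-executing from step 1 with the substitution; state before step 1: balance=470928)
1. pay 61428 -> balance=422685
2. pay 75794 -> balance=358726
3. pay 85319 -> balance=283451
4. pay 80928 -> balance=210459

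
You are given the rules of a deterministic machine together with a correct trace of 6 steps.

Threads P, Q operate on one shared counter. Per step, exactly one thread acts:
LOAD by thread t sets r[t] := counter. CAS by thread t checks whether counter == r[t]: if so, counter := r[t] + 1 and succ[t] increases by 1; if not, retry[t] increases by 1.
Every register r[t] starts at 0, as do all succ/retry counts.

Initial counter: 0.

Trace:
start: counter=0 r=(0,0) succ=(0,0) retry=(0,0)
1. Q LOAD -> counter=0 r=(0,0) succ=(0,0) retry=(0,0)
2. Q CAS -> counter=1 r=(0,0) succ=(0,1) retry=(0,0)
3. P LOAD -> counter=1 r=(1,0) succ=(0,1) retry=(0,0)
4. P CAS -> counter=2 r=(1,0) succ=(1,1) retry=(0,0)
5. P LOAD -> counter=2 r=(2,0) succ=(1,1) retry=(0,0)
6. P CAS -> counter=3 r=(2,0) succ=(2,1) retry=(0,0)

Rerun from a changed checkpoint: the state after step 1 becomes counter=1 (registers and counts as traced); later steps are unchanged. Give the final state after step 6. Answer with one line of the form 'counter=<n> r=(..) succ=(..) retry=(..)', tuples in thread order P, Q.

counter=3 r=(2,0) succ=(2,0) retry=(0,1)

state after step 1 := counter=1 r=(0,0) succ=(0,0) retry=(0,0)
2. Q CAS -> counter=1 r=(0,0) succ=(0,0) retry=(0,1)
3. P LOAD -> counter=1 r=(1,0) succ=(0,0) retry=(0,1)
4. P CAS -> counter=2 r=(1,0) succ=(1,0) retry=(0,1)
5. P LOAD -> counter=2 r=(2,0) succ=(1,0) retry=(0,1)
6. P CAS -> counter=3 r=(2,0) succ=(2,0) retry=(0,1)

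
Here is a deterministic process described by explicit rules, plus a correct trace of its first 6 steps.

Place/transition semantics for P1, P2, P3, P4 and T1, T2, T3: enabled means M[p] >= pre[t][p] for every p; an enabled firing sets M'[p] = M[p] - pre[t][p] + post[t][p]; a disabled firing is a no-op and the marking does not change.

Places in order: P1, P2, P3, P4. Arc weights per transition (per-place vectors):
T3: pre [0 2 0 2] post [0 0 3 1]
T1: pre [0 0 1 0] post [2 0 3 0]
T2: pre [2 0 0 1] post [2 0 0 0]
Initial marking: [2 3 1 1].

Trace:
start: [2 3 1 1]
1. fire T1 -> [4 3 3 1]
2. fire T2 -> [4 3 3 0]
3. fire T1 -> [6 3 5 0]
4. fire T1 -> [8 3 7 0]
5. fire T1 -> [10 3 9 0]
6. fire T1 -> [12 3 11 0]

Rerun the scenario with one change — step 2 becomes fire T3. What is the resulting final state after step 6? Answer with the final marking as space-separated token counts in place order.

12 3 11 1

(re-executing from step 2 with the substitution; state before step 2: [4 3 3 1])
2. fire T3 -> [4 3 3 1]
3. fire T1 -> [6 3 5 1]
4. fire T1 -> [8 3 7 1]
5. fire T1 -> [10 3 9 1]
6. fire T1 -> [12 3 11 1]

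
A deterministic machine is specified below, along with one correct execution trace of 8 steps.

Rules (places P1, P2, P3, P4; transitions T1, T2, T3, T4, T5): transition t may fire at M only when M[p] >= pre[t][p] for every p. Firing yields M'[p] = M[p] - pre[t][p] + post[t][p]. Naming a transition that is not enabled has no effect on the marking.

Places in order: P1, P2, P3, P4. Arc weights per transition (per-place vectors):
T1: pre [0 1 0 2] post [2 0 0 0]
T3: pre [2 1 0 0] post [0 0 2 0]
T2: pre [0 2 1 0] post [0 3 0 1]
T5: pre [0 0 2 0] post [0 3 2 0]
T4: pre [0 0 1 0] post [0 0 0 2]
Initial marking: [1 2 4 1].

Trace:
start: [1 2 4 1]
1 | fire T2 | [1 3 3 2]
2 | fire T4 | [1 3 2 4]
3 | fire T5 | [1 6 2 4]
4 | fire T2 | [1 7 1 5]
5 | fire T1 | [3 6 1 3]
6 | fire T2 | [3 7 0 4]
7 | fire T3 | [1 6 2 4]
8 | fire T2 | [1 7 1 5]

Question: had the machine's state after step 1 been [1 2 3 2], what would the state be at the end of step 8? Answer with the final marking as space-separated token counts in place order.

state after step 1 := [1 2 3 2]
2 | fire T4 | [1 2 2 4]
3 | fire T5 | [1 5 2 4]
4 | fire T2 | [1 6 1 5]
5 | fire T1 | [3 5 1 3]
6 | fire T2 | [3 6 0 4]
7 | fire T3 | [1 5 2 4]
8 | fire T2 | [1 6 1 5]

1 6 1 5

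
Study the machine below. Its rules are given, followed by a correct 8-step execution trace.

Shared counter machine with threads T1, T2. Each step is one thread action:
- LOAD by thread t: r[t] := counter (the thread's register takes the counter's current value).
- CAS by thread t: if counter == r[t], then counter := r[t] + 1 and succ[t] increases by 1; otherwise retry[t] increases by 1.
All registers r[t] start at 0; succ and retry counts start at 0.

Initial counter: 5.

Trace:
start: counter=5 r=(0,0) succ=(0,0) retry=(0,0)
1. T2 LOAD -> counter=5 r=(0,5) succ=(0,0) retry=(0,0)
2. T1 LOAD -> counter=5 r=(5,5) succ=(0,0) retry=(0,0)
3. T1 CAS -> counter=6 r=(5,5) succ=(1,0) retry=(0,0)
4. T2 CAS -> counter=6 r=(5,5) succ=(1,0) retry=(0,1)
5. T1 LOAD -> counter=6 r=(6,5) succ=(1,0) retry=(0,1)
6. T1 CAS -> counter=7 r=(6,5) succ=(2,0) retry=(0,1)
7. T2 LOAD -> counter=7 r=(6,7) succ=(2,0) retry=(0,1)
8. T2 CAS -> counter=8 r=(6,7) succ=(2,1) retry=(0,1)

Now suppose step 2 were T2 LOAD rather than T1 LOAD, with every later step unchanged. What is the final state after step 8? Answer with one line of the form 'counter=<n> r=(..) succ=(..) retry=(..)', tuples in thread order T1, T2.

(re-executing from step 2 with the substitution; state before step 2: counter=5 r=(0,5) succ=(0,0) retry=(0,0))
2. T2 LOAD -> counter=5 r=(0,5) succ=(0,0) retry=(0,0)
3. T1 CAS -> counter=5 r=(0,5) succ=(0,0) retry=(1,0)
4. T2 CAS -> counter=6 r=(0,5) succ=(0,1) retry=(1,0)
5. T1 LOAD -> counter=6 r=(6,5) succ=(0,1) retry=(1,0)
6. T1 CAS -> counter=7 r=(6,5) succ=(1,1) retry=(1,0)
7. T2 LOAD -> counter=7 r=(6,7) succ=(1,1) retry=(1,0)
8. T2 CAS -> counter=8 r=(6,7) succ=(1,2) retry=(1,0)

counter=8 r=(6,7) succ=(1,2) retry=(1,0)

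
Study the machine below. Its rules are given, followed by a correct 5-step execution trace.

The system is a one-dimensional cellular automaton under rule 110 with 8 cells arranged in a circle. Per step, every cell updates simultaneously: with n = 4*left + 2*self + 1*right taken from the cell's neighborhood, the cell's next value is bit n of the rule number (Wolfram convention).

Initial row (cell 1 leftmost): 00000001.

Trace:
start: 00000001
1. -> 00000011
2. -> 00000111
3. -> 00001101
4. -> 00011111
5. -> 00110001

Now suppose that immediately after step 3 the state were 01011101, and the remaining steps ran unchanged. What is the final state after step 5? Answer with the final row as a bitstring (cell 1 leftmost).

state after step 3 := 01011101
4. -> 11110111
5. -> 00011100

00011100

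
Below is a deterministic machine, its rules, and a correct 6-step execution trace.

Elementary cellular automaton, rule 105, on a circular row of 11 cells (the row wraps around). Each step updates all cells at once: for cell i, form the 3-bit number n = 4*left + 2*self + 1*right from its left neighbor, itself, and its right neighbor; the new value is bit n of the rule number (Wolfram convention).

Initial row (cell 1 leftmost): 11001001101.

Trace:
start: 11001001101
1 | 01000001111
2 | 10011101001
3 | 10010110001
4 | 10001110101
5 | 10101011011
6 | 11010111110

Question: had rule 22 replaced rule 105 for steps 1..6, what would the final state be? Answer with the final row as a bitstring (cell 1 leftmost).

(re-executing steps 1..6 under rule 22; state before step 1: 11001001101)
1 | 00111110000
2 | 01000001000
3 | 11100011100
4 | 00010100011
5 | 10110110100
6 | 10000000111

10000000111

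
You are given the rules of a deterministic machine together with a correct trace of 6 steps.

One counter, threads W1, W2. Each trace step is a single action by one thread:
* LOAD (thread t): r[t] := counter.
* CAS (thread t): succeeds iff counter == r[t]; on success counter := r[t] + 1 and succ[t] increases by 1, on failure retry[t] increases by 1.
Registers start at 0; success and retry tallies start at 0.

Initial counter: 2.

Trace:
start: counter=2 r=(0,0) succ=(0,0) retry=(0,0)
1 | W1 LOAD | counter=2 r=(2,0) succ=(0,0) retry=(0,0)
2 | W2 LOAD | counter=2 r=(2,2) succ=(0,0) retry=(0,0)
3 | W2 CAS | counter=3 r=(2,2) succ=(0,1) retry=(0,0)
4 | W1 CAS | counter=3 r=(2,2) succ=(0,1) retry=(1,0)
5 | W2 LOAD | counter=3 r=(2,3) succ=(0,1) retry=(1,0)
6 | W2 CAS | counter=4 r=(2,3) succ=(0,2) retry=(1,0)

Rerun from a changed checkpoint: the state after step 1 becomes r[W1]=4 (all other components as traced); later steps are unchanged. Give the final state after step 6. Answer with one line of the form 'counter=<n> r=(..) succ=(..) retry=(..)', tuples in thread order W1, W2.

counter=4 r=(4,3) succ=(0,2) retry=(1,0)

state after step 1 := counter=2 r=(4,0) succ=(0,0) retry=(0,0)
2 | W2 LOAD | counter=2 r=(4,2) succ=(0,0) retry=(0,0)
3 | W2 CAS | counter=3 r=(4,2) succ=(0,1) retry=(0,0)
4 | W1 CAS | counter=3 r=(4,2) succ=(0,1) retry=(1,0)
5 | W2 LOAD | counter=3 r=(4,3) succ=(0,1) retry=(1,0)
6 | W2 CAS | counter=4 r=(4,3) succ=(0,2) retry=(1,0)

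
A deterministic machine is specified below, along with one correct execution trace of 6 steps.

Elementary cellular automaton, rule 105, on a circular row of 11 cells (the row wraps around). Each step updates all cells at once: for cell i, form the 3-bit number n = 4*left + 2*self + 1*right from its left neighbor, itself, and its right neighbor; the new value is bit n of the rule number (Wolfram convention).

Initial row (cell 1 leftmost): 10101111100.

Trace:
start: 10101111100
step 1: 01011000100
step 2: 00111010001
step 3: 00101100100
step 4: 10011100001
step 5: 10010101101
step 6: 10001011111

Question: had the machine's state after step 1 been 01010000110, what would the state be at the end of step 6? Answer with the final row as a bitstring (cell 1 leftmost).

state after step 1 := 01010000110
step 2: 00100110110
step 3: 10000111110
step 4: 00110100011
step 5: 00111001011
step 6: 00101000111

00101000111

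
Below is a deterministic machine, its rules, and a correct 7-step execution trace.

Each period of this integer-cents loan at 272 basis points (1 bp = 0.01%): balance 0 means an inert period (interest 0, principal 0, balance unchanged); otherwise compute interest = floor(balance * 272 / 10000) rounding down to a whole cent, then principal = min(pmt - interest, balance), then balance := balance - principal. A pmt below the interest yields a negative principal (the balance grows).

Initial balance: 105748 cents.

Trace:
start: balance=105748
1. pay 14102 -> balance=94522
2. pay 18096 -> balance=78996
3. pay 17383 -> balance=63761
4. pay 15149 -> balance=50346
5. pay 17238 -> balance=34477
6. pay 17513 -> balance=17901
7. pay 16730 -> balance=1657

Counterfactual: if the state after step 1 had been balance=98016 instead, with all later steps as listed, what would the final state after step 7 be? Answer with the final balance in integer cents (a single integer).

5763

state after step 1 := balance=98016
2. pay 18096 -> balance=82586
3. pay 17383 -> balance=67449
4. pay 15149 -> balance=54134
5. pay 17238 -> balance=38368
6. pay 17513 -> balance=21898
7. pay 16730 -> balance=5763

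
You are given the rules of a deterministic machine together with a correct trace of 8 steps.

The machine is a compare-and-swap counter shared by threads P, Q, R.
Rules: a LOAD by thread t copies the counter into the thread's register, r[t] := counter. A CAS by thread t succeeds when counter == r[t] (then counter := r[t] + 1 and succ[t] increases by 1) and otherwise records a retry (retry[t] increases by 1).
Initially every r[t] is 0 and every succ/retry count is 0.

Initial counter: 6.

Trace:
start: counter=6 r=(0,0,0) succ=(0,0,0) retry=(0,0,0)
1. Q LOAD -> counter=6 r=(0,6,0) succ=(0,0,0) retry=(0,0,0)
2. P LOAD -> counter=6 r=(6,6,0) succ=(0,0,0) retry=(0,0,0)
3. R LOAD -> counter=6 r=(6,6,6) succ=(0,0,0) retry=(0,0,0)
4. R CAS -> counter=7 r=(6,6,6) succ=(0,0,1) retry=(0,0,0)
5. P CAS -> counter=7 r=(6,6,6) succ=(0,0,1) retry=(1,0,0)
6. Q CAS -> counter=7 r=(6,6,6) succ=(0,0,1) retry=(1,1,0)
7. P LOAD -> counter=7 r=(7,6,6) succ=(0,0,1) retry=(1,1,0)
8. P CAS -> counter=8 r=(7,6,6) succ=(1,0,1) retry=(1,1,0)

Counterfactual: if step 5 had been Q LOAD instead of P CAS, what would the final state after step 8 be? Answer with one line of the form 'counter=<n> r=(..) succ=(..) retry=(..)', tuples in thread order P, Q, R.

counter=9 r=(8,7,6) succ=(1,1,1) retry=(0,0,0)

(re-executing from step 5 with the substitution; state before step 5: counter=7 r=(6,6,6) succ=(0,0,1) retry=(0,0,0))
5. Q LOAD -> counter=7 r=(6,7,6) succ=(0,0,1) retry=(0,0,0)
6. Q CAS -> counter=8 r=(6,7,6) succ=(0,1,1) retry=(0,0,0)
7. P LOAD -> counter=8 r=(8,7,6) succ=(0,1,1) retry=(0,0,0)
8. P CAS -> counter=9 r=(8,7,6) succ=(1,1,1) retry=(0,0,0)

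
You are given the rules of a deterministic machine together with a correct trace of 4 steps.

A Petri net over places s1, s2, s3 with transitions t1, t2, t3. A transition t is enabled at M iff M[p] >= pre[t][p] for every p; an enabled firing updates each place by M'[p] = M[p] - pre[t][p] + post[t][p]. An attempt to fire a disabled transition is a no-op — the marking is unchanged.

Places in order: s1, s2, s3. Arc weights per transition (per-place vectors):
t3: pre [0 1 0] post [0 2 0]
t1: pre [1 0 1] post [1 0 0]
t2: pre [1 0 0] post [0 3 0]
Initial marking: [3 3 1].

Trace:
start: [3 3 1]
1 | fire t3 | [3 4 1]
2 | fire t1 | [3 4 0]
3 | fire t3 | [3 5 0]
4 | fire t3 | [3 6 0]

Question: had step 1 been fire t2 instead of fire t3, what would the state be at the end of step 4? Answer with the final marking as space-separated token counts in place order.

(re-executing from step 1 with the substitution; state before step 1: [3 3 1])
1 | fire t2 | [2 6 1]
2 | fire t1 | [2 6 0]
3 | fire t3 | [2 7 0]
4 | fire t3 | [2 8 0]

2 8 0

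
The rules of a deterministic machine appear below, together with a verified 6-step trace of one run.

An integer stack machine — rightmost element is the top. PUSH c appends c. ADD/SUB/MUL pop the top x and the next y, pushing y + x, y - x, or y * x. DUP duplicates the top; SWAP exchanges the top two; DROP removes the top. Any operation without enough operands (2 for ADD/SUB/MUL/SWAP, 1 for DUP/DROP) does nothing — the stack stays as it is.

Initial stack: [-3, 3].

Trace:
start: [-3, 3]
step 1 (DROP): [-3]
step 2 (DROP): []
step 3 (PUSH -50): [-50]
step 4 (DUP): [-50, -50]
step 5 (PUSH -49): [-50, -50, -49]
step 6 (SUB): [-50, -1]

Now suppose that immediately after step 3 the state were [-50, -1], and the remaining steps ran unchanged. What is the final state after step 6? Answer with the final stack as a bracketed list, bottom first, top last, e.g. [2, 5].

[-50, -1, 48]

state after step 3 := [-50, -1]
step 4 (DUP): [-50, -1, -1]
step 5 (PUSH -49): [-50, -1, -1, -49]
step 6 (SUB): [-50, -1, 48]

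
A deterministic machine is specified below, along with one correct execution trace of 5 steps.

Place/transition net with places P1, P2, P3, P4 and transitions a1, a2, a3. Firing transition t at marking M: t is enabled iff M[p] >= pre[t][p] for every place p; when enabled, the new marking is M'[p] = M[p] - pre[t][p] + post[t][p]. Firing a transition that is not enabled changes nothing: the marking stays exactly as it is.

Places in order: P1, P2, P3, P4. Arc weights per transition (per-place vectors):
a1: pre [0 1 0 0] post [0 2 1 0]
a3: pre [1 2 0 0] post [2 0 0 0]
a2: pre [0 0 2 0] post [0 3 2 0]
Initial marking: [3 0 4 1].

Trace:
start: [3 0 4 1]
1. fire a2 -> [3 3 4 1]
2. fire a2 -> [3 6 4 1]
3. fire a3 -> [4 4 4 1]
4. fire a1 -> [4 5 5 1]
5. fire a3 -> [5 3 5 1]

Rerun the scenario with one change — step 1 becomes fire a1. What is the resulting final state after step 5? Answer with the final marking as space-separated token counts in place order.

5 0 5 1

(re-executing from step 1 with the substitution; state before step 1: [3 0 4 1])
1. fire a1 -> [3 0 4 1]
2. fire a2 -> [3 3 4 1]
3. fire a3 -> [4 1 4 1]
4. fire a1 -> [4 2 5 1]
5. fire a3 -> [5 0 5 1]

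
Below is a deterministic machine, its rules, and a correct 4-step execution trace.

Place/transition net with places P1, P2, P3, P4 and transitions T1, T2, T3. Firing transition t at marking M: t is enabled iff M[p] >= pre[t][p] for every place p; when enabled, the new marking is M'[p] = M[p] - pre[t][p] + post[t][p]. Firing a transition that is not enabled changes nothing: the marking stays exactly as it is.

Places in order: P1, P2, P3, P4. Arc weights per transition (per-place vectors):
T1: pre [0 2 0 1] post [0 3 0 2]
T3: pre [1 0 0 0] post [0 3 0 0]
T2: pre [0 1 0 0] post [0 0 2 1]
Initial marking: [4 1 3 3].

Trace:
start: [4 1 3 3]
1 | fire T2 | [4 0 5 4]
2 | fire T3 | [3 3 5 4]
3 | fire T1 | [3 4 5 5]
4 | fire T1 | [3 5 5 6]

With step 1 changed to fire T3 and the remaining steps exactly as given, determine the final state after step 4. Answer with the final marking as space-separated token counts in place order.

2 9 3 5

(re-executing from step 1 with the substitution; state before step 1: [4 1 3 3])
1 | fire T3 | [3 4 3 3]
2 | fire T3 | [2 7 3 3]
3 | fire T1 | [2 8 3 4]
4 | fire T1 | [2 9 3 5]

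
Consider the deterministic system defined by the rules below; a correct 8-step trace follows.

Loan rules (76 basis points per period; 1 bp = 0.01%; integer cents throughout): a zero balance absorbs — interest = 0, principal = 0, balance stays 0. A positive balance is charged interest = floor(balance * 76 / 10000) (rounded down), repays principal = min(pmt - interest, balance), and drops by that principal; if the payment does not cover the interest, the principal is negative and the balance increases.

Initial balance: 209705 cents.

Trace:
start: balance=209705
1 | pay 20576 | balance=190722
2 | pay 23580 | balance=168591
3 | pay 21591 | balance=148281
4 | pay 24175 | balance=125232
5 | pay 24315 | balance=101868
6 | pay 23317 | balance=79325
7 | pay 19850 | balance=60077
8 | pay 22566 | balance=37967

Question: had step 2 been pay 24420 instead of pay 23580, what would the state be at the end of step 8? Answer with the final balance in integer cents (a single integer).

(re-executing from step 2 with the substitution; state before step 2: balance=190722)
2 | pay 24420 | balance=167751
3 | pay 21591 | balance=147434
4 | pay 24175 | balance=124379
5 | pay 24315 | balance=101009
6 | pay 23317 | balance=78459
7 | pay 19850 | balance=59205
8 | pay 22566 | balance=37088

37088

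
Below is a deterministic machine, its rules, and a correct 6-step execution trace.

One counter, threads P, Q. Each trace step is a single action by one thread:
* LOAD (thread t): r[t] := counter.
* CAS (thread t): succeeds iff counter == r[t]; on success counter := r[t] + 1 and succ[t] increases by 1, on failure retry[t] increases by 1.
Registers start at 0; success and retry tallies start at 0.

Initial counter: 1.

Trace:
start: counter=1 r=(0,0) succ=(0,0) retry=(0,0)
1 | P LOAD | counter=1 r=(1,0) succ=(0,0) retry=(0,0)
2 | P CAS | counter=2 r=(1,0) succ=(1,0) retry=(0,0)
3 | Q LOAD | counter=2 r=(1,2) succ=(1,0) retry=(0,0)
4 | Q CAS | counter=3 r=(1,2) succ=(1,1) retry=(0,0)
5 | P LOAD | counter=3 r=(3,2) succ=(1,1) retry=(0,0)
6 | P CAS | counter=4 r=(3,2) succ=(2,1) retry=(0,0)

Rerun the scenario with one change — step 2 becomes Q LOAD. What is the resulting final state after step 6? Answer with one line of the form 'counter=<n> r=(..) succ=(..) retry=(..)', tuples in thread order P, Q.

(re-executing from step 2 with the substitution; state before step 2: counter=1 r=(1,0) succ=(0,0) retry=(0,0))
2 | Q LOAD | counter=1 r=(1,1) succ=(0,0) retry=(0,0)
3 | Q LOAD | counter=1 r=(1,1) succ=(0,0) retry=(0,0)
4 | Q CAS | counter=2 r=(1,1) succ=(0,1) retry=(0,0)
5 | P LOAD | counter=2 r=(2,1) succ=(0,1) retry=(0,0)
6 | P CAS | counter=3 r=(2,1) succ=(1,1) retry=(0,0)

counter=3 r=(2,1) succ=(1,1) retry=(0,0)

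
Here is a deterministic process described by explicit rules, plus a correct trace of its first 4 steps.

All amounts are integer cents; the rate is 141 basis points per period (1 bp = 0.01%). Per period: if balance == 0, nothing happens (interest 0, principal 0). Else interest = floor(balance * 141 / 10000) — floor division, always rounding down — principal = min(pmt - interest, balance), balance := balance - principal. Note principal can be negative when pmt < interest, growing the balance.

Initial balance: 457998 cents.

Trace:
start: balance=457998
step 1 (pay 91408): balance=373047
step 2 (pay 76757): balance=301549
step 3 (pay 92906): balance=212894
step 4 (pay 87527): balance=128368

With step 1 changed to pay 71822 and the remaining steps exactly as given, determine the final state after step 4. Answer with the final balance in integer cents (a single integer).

(re-executing from step 1 with the substitution; state before step 1: balance=457998)
step 1 (pay 71822): balance=392633
step 2 (pay 76757): balance=321412
step 3 (pay 92906): balance=233037
step 4 (pay 87527): balance=148795

148795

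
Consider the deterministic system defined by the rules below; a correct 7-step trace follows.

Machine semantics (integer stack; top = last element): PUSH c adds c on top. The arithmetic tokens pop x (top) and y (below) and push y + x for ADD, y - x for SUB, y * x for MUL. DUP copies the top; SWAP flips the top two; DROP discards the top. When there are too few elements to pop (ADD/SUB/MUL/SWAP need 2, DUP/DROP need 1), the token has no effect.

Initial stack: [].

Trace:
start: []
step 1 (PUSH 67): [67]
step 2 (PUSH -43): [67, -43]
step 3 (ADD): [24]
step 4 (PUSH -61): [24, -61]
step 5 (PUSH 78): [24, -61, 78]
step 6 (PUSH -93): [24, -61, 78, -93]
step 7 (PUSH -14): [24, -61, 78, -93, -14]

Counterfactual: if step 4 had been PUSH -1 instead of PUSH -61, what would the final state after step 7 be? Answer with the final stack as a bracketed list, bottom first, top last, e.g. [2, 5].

[24, -1, 78, -93, -14]

(re-executing from step 4 with the substitution; state before step 4: [24])
step 4 (PUSH -1): [24, -1]
step 5 (PUSH 78): [24, -1, 78]
step 6 (PUSH -93): [24, -1, 78, -93]
step 7 (PUSH -14): [24, -1, 78, -93, -14]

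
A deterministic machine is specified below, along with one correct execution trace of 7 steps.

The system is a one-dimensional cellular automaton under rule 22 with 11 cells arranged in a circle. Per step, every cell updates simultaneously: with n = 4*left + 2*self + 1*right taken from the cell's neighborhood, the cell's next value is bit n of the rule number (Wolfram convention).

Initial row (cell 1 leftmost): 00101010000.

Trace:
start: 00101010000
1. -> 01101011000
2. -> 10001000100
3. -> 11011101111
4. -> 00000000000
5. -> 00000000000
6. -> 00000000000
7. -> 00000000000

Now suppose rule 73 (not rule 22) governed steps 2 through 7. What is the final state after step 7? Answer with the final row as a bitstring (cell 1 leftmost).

(re-executing steps 2..7 under rule 73; state before step 2: 01101011000)
2. -> 01100011011
3. -> 01101011011
4. -> 01100011011
5. -> 01101011011
6. -> 01100011011
7. -> 01101011011

01101011011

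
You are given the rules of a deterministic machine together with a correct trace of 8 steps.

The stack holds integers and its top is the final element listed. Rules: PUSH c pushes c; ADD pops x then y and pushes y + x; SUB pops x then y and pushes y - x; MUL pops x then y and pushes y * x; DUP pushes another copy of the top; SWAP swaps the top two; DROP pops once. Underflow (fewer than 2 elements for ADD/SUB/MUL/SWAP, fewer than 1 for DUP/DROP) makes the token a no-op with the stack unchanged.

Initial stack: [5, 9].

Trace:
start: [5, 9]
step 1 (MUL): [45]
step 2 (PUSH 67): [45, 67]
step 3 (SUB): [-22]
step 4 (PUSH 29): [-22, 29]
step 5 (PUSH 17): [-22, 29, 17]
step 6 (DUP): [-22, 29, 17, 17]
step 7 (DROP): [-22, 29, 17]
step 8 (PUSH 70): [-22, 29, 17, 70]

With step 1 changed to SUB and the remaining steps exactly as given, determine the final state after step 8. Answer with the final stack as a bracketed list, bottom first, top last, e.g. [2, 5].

[-71, 29, 17, 70]

(re-executing from step 1 with the substitution; state before step 1: [5, 9])
step 1 (SUB): [-4]
step 2 (PUSH 67): [-4, 67]
step 3 (SUB): [-71]
step 4 (PUSH 29): [-71, 29]
step 5 (PUSH 17): [-71, 29, 17]
step 6 (DUP): [-71, 29, 17, 17]
step 7 (DROP): [-71, 29, 17]
step 8 (PUSH 70): [-71, 29, 17, 70]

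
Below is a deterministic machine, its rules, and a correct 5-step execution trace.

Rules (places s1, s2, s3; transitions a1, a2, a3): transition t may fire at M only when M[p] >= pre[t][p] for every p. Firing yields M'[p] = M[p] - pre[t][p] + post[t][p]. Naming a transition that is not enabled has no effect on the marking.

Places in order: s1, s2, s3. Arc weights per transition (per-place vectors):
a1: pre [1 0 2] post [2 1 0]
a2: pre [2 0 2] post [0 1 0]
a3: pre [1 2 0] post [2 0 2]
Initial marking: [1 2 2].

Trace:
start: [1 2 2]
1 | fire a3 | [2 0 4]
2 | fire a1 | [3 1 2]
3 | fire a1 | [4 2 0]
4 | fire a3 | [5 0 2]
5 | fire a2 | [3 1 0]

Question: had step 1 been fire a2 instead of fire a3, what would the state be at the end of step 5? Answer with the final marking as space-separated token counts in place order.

(re-executing from step 1 with the substitution; state before step 1: [1 2 2])
1 | fire a2 | [1 2 2]
2 | fire a1 | [2 3 0]
3 | fire a1 | [2 3 0]
4 | fire a3 | [3 1 2]
5 | fire a2 | [1 2 0]

1 2 0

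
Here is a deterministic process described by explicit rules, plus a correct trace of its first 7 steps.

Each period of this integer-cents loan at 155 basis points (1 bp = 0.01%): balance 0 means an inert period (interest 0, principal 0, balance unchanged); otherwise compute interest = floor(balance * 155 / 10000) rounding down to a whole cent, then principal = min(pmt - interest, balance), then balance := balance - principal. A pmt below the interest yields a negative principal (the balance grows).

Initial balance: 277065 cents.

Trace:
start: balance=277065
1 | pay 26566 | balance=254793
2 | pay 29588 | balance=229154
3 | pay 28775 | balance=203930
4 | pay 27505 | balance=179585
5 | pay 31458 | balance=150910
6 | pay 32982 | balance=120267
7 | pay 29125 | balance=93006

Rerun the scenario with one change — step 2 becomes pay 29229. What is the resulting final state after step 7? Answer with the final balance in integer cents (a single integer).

(re-executing from step 2 with the substitution; state before step 2: balance=254793)
2 | pay 29229 | balance=229513
3 | pay 28775 | balance=204295
4 | pay 27505 | balance=179956
5 | pay 31458 | balance=151287
6 | pay 32982 | balance=120649
7 | pay 29125 | balance=93394

93394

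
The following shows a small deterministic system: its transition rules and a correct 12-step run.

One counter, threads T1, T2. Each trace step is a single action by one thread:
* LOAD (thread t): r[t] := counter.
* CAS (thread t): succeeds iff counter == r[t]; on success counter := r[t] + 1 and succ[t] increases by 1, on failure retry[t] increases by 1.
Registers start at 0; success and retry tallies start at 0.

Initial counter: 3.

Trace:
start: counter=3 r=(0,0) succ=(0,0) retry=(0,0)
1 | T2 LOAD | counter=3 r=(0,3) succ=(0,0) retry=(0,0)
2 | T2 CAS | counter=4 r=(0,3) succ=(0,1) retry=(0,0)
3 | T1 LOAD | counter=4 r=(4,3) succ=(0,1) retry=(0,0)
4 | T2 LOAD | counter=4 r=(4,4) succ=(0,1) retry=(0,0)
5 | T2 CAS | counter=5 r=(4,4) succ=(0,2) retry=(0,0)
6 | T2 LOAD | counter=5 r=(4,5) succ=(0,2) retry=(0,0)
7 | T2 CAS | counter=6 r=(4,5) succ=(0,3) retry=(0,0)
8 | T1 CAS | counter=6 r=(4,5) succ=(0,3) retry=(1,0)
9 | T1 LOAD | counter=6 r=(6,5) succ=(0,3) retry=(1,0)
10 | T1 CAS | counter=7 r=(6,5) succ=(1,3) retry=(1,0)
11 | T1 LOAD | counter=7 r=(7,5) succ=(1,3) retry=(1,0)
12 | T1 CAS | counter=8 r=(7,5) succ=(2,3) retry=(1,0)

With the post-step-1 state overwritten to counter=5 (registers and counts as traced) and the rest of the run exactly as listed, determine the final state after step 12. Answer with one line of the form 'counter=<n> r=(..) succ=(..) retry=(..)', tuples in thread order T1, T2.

state after step 1 := counter=5 r=(0,3) succ=(0,0) retry=(0,0)
2 | T2 CAS | counter=5 r=(0,3) succ=(0,0) retry=(0,1)
3 | T1 LOAD | counter=5 r=(5,3) succ=(0,0) retry=(0,1)
4 | T2 LOAD | counter=5 r=(5,5) succ=(0,0) retry=(0,1)
5 | T2 CAS | counter=6 r=(5,5) succ=(0,1) retry=(0,1)
6 | T2 LOAD | counter=6 r=(5,6) succ=(0,1) retry=(0,1)
7 | T2 CAS | counter=7 r=(5,6) succ=(0,2) retry=(0,1)
8 | T1 CAS | counter=7 r=(5,6) succ=(0,2) retry=(1,1)
9 | T1 LOAD | counter=7 r=(7,6) succ=(0,2) retry=(1,1)
10 | T1 CAS | counter=8 r=(7,6) succ=(1,2) retry=(1,1)
11 | T1 LOAD | counter=8 r=(8,6) succ=(1,2) retry=(1,1)
12 | T1 CAS | counter=9 r=(8,6) succ=(2,2) retry=(1,1)

counter=9 r=(8,6) succ=(2,2) retry=(1,1)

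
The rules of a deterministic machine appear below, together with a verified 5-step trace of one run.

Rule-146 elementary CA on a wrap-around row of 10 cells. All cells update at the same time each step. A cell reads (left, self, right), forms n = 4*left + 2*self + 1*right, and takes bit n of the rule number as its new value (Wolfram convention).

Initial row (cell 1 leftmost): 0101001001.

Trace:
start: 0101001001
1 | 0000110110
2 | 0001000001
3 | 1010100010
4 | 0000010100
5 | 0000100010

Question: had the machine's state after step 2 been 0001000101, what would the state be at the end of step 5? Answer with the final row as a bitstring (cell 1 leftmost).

1000001000

state after step 2 := 0001000101
3 | 1010101000
4 | 0000000101
5 | 1000001000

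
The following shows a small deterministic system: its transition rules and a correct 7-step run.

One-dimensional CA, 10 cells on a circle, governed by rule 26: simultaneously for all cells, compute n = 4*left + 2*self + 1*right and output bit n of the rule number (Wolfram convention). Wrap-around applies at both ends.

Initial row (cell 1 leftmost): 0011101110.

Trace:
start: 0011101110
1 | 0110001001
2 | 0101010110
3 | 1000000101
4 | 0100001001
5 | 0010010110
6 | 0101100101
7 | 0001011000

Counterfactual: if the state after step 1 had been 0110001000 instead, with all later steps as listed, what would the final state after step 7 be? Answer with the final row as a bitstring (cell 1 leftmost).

state after step 1 := 0110001000
2 | 1101010100
3 | 1000000011
4 | 0100000110
5 | 1010001101
6 | 0001011001
7 | 1010010110

1010010110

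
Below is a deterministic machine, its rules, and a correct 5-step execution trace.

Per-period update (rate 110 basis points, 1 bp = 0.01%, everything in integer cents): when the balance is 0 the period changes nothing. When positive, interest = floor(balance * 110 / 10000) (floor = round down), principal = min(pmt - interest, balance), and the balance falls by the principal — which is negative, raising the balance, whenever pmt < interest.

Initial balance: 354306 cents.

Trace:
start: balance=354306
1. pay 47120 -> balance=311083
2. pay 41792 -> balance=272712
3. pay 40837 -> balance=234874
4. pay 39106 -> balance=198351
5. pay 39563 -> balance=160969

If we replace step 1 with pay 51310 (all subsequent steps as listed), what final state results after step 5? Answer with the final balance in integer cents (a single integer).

(re-executing from step 1 with the substitution; state before step 1: balance=354306)
1. pay 51310 -> balance=306893
2. pay 41792 -> balance=268476
3. pay 40837 -> balance=230592
4. pay 39106 -> balance=194022
5. pay 39563 -> balance=156593

156593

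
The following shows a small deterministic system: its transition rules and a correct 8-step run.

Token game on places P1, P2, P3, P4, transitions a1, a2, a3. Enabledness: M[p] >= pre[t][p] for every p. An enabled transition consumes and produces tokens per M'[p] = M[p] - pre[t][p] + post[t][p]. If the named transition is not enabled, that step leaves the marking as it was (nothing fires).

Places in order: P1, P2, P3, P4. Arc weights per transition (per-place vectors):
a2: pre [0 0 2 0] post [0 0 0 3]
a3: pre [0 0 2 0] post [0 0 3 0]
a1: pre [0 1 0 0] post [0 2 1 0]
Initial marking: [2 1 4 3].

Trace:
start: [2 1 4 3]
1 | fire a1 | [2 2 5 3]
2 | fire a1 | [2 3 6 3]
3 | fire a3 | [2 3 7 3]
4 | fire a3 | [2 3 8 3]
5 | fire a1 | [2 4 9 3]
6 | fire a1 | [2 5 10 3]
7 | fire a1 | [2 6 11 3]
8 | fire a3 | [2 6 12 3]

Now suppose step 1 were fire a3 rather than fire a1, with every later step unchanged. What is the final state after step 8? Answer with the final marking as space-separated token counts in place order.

(re-executing from step 1 with the substitution; state before step 1: [2 1 4 3])
1 | fire a3 | [2 1 5 3]
2 | fire a1 | [2 2 6 3]
3 | fire a3 | [2 2 7 3]
4 | fire a3 | [2 2 8 3]
5 | fire a1 | [2 3 9 3]
6 | fire a1 | [2 4 10 3]
7 | fire a1 | [2 5 11 3]
8 | fire a3 | [2 5 12 3]

2 5 12 3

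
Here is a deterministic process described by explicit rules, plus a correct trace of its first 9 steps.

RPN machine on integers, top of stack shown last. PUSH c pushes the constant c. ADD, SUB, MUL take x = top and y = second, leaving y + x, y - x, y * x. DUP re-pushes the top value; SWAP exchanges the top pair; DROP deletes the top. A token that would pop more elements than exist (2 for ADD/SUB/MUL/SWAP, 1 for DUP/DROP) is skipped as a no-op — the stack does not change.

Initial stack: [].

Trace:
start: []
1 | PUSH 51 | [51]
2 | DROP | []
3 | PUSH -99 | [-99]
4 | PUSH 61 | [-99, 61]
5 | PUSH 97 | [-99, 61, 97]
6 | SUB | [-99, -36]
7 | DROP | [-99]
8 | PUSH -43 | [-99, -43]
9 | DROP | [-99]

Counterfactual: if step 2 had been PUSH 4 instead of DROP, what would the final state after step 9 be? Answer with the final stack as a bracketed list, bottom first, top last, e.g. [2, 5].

(re-executing from step 2 with the substitution; state before step 2: [51])
2 | PUSH 4 | [51, 4]
3 | PUSH -99 | [51, 4, -99]
4 | PUSH 61 | [51, 4, -99, 61]
5 | PUSH 97 | [51, 4, -99, 61, 97]
6 | SUB | [51, 4, -99, -36]
7 | DROP | [51, 4, -99]
8 | PUSH -43 | [51, 4, -99, -43]
9 | DROP | [51, 4, -99]

[51, 4, -99]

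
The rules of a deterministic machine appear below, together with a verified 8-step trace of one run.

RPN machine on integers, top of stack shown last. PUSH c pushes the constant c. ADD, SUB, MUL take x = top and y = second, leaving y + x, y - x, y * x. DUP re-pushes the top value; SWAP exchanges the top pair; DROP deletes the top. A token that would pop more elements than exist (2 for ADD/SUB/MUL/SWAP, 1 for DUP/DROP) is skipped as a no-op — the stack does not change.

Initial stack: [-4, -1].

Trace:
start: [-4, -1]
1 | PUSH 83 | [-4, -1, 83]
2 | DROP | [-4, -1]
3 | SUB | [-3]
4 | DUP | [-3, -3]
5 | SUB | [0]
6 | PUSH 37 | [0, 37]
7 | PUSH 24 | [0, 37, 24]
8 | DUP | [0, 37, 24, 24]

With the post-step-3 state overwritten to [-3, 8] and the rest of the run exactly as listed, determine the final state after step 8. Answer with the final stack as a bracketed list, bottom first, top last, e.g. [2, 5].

[-3, 0, 37, 24, 24]

state after step 3 := [-3, 8]
4 | DUP | [-3, 8, 8]
5 | SUB | [-3, 0]
6 | PUSH 37 | [-3, 0, 37]
7 | PUSH 24 | [-3, 0, 37, 24]
8 | DUP | [-3, 0, 37, 24, 24]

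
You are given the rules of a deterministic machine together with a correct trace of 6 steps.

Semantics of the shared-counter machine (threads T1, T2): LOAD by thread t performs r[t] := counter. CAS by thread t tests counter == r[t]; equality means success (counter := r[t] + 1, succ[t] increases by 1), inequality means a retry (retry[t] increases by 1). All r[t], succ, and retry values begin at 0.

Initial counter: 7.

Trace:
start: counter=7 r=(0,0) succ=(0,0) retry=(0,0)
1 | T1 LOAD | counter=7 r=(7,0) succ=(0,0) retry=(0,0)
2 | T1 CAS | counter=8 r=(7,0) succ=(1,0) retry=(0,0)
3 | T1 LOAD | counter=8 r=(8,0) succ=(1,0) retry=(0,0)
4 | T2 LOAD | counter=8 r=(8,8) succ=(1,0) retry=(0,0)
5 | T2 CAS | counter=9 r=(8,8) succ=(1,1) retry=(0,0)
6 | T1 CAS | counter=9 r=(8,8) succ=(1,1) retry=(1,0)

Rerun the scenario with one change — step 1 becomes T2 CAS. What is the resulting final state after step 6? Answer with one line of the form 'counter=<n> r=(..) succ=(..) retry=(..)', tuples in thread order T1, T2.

counter=8 r=(7,7) succ=(0,1) retry=(2,1)

(re-executing from step 1 with the substitution; state before step 1: counter=7 r=(0,0) succ=(0,0) retry=(0,0))
1 | T2 CAS | counter=7 r=(0,0) succ=(0,0) retry=(0,1)
2 | T1 CAS | counter=7 r=(0,0) succ=(0,0) retry=(1,1)
3 | T1 LOAD | counter=7 r=(7,0) succ=(0,0) retry=(1,1)
4 | T2 LOAD | counter=7 r=(7,7) succ=(0,0) retry=(1,1)
5 | T2 CAS | counter=8 r=(7,7) succ=(0,1) retry=(1,1)
6 | T1 CAS | counter=8 r=(7,7) succ=(0,1) retry=(2,1)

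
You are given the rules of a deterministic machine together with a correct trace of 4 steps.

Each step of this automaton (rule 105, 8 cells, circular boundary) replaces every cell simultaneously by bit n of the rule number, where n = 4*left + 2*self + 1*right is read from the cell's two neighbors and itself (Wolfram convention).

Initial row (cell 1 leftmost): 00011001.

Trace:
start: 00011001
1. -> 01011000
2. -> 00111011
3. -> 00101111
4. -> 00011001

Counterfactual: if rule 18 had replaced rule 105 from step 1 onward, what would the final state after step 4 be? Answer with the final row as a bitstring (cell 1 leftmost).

(re-executing steps 1..4 under rule 18; state before step 1: 00011001)
1. -> 10100110
2. -> 00011000
3. -> 00100100
4. -> 01011010

01011010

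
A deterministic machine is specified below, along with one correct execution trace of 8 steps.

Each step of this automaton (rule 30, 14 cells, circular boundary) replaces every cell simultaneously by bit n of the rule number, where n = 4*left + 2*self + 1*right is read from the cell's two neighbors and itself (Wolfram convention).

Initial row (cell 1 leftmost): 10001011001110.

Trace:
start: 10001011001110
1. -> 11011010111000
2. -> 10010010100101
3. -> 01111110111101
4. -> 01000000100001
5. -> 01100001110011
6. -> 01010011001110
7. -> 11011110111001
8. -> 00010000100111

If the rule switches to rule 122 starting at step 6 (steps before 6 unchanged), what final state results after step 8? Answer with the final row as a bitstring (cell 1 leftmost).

(re-executing steps 6..8 under rule 122; state before step 6: 01100001110011)
6. -> 11110011011111
7. -> 00011111110000
8. -> 00110000011000

00110000011000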